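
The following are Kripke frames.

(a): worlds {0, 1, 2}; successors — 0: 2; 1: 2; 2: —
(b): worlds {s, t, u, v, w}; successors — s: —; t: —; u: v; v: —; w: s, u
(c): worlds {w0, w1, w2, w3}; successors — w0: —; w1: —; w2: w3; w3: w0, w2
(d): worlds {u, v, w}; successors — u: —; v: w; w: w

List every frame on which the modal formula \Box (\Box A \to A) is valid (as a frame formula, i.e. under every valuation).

(d)

Frame correspondent (Sahlqvist): \forall x \forall y (Rxy \to Ryy) — i.e. shift-reflexivity.
(a): fails — R12 but not R22.
(b): fails — Ruv but not Rvv.
(c): fails — Rw3w2 but not Rw2w2.
(d): satisfies the condition.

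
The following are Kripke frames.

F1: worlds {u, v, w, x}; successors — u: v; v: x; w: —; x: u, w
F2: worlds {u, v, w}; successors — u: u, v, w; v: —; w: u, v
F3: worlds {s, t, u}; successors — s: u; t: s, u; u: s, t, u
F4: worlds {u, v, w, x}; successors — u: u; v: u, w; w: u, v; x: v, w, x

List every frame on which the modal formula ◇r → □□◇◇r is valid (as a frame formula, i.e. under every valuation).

F3

This is the axiom for a generalized confluence (Geach) condition; its first-order frame correspondent is ∀x ∀y ∀z ((xRy ∧ xR²z) → ∃w (y = w ∧ zR²w)).
F1: fails — vRx, vR²w but no t with x=t and wR²t.
F2: fails — uRu, uR²v but no t with u=t and vR²t.
F3: holds.
F4: fails — vRw, vR²u but no t with w=t and uR²t.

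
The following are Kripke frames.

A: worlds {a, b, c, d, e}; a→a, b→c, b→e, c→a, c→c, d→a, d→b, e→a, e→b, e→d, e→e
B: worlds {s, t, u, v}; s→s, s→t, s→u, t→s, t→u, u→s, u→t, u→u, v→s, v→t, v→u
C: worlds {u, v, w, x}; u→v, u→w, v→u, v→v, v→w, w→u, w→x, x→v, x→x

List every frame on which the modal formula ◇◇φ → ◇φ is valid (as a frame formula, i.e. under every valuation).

The schema corresponds to transitivity: ∀x ∀y ∀z (Rxy ∧ Ryz → Rxz).
A: fails — Rbc and Rca but not Rba.
B: fails — Rts and Rst but not Rtt.
C: fails — Ruv and Rvu but not Ruu.

none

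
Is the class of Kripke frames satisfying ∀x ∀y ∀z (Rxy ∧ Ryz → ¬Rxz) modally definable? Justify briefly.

No

If a class were modally definable it would be closed under surjective bounded morphisms (Goldblatt–Thomason).
The 3-cycle (worlds w0,w1,w2 with w0→w1→w2→w0) is intransitive. Mapping every world to a single reflexive point • is a surjective bounded morphism; the reflexive point is not intransitive (R••∧R•• but R••).
So no modal formula (or set of formulas) defines exactly the intransitive frames.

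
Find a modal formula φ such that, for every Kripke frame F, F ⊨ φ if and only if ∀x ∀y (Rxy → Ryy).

□(□ψ → ψ)

The condition is shift-reflexivity. The T□ schema □(□ψ → ψ) defines it.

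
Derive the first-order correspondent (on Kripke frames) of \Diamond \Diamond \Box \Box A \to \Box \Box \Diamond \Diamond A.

This is a Sahlqvist (Geach-type) schema ◇^2□^2A → □^2◇^2A.
First-order correspondent: \forall x \forall y \forall z ((x R^2 y \wedge x R^2 z) \to \exists w (y R^2 w \wedge z R^2 w)).

\forall x \forall y \forall z ((x R^2 y \wedge x R^2 z) \to \exists w (y R^2 w \wedge z R^2 w))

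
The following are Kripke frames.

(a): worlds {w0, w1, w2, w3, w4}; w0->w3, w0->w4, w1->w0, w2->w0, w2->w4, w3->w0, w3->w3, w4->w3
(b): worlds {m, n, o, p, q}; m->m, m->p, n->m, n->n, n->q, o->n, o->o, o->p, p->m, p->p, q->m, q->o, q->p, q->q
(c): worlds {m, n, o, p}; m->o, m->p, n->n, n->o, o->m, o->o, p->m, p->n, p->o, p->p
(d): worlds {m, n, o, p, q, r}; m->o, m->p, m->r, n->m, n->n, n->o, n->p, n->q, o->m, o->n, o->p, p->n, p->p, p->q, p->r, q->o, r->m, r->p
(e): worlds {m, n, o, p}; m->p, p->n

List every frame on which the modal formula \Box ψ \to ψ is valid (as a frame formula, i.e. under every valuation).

This is the axiom for reflexivity; its first-order frame correspondent is \forall x Rxx.
(a): fails — world w0 does not see itself.
(b): ✓.
(c): fails — world m does not see itself.
(d): fails — world m does not see itself.
(e): fails — world m does not see itself.
Valid on: (b).

(b)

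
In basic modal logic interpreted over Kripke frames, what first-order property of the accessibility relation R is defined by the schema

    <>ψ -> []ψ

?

Partial functionality

Suppose ◇ψ→□ψ is valid. Take Rxy, Rxz and set V(ψ)={y}. Then ◇ψ at x, so □ψ at x, so ψ at z, i.e. z=y.
Conversely, on a frame with partial functionality the schema holds at every world under every valuation.
Frame condition: forall x forall y forall z (Rxy & Rxz -> y = z).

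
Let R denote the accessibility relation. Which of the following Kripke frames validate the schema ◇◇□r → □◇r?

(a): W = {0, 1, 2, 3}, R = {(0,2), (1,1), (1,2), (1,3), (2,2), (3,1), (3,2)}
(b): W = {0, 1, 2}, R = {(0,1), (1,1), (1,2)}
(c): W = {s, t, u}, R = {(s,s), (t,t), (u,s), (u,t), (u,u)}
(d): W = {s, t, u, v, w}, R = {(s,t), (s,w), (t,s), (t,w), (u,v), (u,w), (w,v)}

The schema corresponds to a generalized confluence (Geach) condition: ∀x ∀y ∀z ((xR²y ∧ xRz) → ∃w (yRw ∧ zRw)).
(a): condition met.
(b): fails — 0R²2, 0R1 but no w with 2Rw and 1Rw.
(c): fails — uR²s, uRt but no w with sRw and tRw.
(d): fails — sR²s, sRw but no w* with sRw* and wRw*.
Valid on: (a).

(a)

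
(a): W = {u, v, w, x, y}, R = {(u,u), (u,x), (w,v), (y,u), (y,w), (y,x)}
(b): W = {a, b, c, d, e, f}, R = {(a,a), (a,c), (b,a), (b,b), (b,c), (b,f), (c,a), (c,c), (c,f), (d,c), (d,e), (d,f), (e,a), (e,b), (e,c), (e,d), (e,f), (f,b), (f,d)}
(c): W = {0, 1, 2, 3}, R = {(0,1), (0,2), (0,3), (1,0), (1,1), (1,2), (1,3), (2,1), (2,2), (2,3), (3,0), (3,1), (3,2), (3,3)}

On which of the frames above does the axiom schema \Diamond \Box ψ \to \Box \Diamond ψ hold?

(c)

This is the axiom for convergence; its first-order frame correspondent is \forall x \forall y \forall z (Rxy \wedge Rxz \to \exists w (Ryw \wedge Rzw)).
(a): fails — Ruu and Rux but u and x have no common successor.
(b): fails — Rbc and Rbf but c and f have no common successor.
(c): ✓.
Valid on: (c).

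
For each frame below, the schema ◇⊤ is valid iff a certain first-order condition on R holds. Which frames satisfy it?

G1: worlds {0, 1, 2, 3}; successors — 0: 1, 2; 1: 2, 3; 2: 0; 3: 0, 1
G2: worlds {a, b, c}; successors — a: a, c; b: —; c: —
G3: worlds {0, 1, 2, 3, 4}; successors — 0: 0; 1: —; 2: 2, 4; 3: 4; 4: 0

The schema corresponds to seriality: ∀x ∃y Rxy.
G1: holds.
G2: fails — world b has no successor.
G3: fails — world 1 has no successor.

G1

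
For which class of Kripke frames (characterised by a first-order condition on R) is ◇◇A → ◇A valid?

Replacing A by ¬A and contraposing gives the equivalent schema □A → □□A.
Suppose □A→□□A is valid. Take Rxy, Ryz and set V(A)={w : Rxw}. Then □A at x, so □□A at x, so □A at y, so A at z, i.e. Rxz.

transitivity: ∀x ∀y ∀z (Rxy ∧ Ryz → Rxz)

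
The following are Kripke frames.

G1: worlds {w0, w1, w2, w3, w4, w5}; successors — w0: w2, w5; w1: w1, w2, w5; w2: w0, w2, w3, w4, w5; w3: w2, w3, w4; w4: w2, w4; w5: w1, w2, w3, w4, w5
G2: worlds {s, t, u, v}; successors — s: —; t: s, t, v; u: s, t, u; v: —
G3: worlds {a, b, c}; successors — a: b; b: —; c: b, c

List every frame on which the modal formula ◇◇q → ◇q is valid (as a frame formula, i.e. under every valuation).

G3

The schema corresponds to transitivity: ∀x ∀y ∀z (Rxy ∧ Ryz → Rxz).
G1: fails — Rw1w5 and Rw5w3 but not Rw1w3.
G2: fails — Rut and Rtv but not Ruv.
G3: condition met.
Valid on: G3.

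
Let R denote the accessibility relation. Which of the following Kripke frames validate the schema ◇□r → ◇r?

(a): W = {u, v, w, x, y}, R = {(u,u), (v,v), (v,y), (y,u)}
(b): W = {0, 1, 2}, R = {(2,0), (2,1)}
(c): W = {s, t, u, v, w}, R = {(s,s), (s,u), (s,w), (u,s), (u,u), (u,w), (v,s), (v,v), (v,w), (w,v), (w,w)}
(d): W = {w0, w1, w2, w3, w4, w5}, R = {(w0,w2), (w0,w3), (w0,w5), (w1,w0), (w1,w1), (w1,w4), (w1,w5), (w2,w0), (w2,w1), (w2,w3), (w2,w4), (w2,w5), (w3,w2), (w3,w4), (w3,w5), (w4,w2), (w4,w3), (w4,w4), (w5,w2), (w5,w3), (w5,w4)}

(c), (d)

The schema corresponds to a generalized confluence (Geach) condition: ∀x ∀y (xRy → ∃w (yRw ∧ xRw)).
(a): fails — vRy but no t with yRt and vRt.
(b): fails — 2R0 but no w with 0Rw and 2Rw.
(c): holds.
(d): holds.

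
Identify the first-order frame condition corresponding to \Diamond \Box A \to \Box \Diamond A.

Suppose ◇□A→□◇A is valid. Take Rxy, Rxz and set V(A)={w : Ryw}. Then □A at y so ◇□A at x, so □◇A at x, so ◇A at z, giving w with Rzw and Ryw.

Convergence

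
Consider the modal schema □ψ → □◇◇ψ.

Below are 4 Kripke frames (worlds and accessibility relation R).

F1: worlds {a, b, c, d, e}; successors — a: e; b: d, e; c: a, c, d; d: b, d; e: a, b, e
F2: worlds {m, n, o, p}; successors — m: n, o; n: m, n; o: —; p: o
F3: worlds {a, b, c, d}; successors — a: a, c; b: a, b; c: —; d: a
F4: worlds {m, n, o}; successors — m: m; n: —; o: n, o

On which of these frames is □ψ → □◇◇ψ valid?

F1

The schema corresponds to a generalized confluence (Geach) condition: ∀x ∀z (xRz → ∃w (xRw ∧ zR²w)).
F1: condition met.
F2: fails — mRo but no w with mRw and oR²w.
F3: fails — aRc but no w with aRw and cR²w.
F4: fails — oRn but no w with oRw and nR²w.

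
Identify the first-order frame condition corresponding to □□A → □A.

density: ∀x ∀y (Rxy → ∃z (Rxz ∧ Rzy))

Suppose □□A→□A is valid. Take Rxy and set V(A)={w : xR²w}. Then □□A at x, so □A at x, so A at y, i.e. ∃z(Rxz∧Rzy).
Conversely, any frame satisfying ∀x ∀y (Rxy → ∃z (Rxz ∧ Rzy)) validates the schema.
So the correspondent is density.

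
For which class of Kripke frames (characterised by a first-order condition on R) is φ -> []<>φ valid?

symmetry: forall x forall y (Rxy -> Ryx)

Suppose φ→□◇φ is valid. Take Rxy and set V(φ)={x}. Then φ at x, so □◇φ at x, so ◇φ at y, so some z with Ryz has φ; z=x, i.e. Ryx.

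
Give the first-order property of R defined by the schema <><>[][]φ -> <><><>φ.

This is a Sahlqvist (Geach-type) schema ◇^2□^2φ → □^0◇^3φ.
Minimal-valuation argument: fix x; take any y with xR^2y and any z with xR^0z. Set V(φ) to the set of worlds R-reachable from y in exactly 2 steps. Then □^2φ holds at y, so the antecedent holds at x; validity forces ◇^3φ at z, giving a w with zR^3w and yR^2w.
First-order correspondent: forall x forall y (x R^2 y -> exists w (y R^2 w & x R^3 w)).

forall x forall y (x R^2 y -> exists w (y R^2 w & x R^3 w))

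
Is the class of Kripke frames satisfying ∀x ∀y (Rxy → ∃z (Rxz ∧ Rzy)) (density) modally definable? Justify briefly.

Yes, by □□p → □p

This is a Sahlqvist condition; the C4 axiom □□p → □p defines it.
Suppose □□p→□p is valid. Take Rxy and set V(p)={w : xR²w}. Then □□p at x, so □p at x, so p at y, i.e. ∃z(Rxz∧Rzy).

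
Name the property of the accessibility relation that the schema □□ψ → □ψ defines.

This schema is the C4 axiom.
Its frame correspondent is density — ∀x ∀y (Rxy → ∃z (Rxz ∧ Rzy)).

density: ∀x ∀y (Rxy → ∃z (Rxz ∧ Rzy))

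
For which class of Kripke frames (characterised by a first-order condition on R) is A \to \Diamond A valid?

This schema is equivalent to the T axiom □A → A.
Its frame correspondent is reflexivity — \forall x Rxx.

reflexivity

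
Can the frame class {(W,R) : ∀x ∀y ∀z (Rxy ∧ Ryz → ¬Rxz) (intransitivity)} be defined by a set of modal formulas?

Not definable by any modal formula

Modal frame validity is preserved under surjective bounded morphisms.
The 5-cycle (worlds s,t,u,v,w with s→t→u→v→w→s) is intransitive. Mapping every world to a single reflexive point • is a surjective bounded morphism; the reflexive point is not intransitive (R••∧R•• but R••).
So the class is not modally definable.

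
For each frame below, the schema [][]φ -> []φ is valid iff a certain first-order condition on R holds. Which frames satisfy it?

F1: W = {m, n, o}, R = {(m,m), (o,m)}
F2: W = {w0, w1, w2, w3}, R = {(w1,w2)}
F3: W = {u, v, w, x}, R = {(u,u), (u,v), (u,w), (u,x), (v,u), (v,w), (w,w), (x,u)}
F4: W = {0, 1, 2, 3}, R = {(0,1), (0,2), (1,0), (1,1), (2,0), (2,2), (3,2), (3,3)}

F1, F3, F4

The schema corresponds to density: forall x forall y (Rxy -> exists z (Rxz & Rzy)).
F1: condition met.
F2: fails — Rw1w2 but no z with Rw1z and Rzw2.
F3: condition met.
F4: condition met.
Valid on: F1, F3, F4.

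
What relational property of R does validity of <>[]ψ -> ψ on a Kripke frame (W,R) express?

Equivalently (dual form): ψ → □◇ψ.
Suppose ψ→□◇ψ is valid. Take Rxy and set V(ψ)={x}. Then ψ at x, so □◇ψ at x, so ◇ψ at y, so some z with Ryz has ψ; z=x, i.e. Ryx.

symmetry: forall x forall y (Rxy -> Ryx)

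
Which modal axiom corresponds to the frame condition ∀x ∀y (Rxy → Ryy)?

□(□ψ → ψ)

The condition is shift-reflexivity. The T□ schema □(□ψ → ψ) defines it.
Suppose □(□ψ→ψ) is valid. Take Rxy and set V(ψ)={w : Ryw}. Then at y, □ψ holds; since □(□ψ→ψ) at x, □ψ→ψ at y, so ψ at y, i.e. Ryy.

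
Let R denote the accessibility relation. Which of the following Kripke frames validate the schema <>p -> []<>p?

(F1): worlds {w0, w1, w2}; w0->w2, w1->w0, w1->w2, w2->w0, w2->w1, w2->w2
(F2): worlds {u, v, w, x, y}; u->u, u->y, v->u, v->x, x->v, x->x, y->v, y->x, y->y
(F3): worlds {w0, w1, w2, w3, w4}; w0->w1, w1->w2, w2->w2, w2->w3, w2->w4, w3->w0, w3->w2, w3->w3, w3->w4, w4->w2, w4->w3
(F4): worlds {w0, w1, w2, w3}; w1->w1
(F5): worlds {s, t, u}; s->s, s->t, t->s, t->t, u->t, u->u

Frame correspondent (Sahlqvist): forall x forall y forall z (Rxy & Rxz -> Ryz) — i.e. the Euclidean property.
(F1): fails — Rw1w0 and Rw1w0 but not Rw0w0.
(F2): fails — Ruy and Ruu but not Ryu.
(F3): fails — Rw0w1 and Rw0w1 but not Rw1w1.
(F4): satisfies the condition.
(F5): fails — Rut and Ruu but not Rtu.
Valid on: (F4).

(F4)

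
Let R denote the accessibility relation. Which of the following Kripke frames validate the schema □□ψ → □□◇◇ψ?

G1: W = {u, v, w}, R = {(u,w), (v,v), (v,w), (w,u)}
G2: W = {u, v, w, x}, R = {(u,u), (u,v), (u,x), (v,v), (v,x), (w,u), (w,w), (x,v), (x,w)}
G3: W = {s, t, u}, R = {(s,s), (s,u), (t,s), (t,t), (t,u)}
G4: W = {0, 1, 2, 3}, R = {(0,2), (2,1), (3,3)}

G1, G2

This is the axiom for a generalized confluence (Geach) condition; its first-order frame correspondent is ∀x ∀z (xR²z → ∃w (xR²w ∧ zR²w)).
G1: holds.
G2: holds.
G3: fails — sR²u but no w with sR²w and uR²w.
G4: fails — 0R²1 but no w with 0R²w and 1R²w.
Valid on: G1, G2.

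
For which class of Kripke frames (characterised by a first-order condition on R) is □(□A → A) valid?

shift-reflexivity: ∀x ∀y (Rxy → Ryy)

Suppose □(□A→A) is valid. Take Rxy and set V(A)={w : Ryw}. Then at y, □A holds; since □(□A→A) at x, □A→A at y, so A at y, i.e. Ryy.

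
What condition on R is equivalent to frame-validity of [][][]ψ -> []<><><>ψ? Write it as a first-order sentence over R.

forall x forall z (xRz -> exists w (x R^3 w & z R^3 w))

This is a Sahlqvist (Geach-type) schema ◇^0□^3ψ → □^1◇^3ψ.
Minimal-valuation argument: fix x; take any y with xR^0y and any z with xR^1z. Set V(ψ) to the set of worlds R-reachable from y in exactly 3 steps. Then □^3ψ holds at y, so the antecedent holds at x; validity forces ◇^3ψ at z, giving a w with zR^3w and yR^3w.
First-order correspondent: forall x forall z (xRz -> exists w (x R^3 w & z R^3 w)).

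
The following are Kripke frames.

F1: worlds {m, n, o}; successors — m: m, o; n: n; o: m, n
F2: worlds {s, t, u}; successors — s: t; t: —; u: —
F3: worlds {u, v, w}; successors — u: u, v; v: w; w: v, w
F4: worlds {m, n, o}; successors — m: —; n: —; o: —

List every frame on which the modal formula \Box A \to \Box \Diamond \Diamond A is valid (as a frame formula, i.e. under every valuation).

F1, F3, F4

This is the axiom for a generalized confluence (Geach) condition; its first-order frame correspondent is \forall x \forall z (xRz \to \exists w (xRw \wedge z R^2 w)).
F1: condition met.
F2: fails — sRt but no w with sRw and tR²w.
F3: condition met.
F4: condition met.
Valid on: F1, F3, F4.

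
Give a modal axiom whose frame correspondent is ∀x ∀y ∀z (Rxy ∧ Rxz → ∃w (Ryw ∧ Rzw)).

◇□p → □◇p

This is convergence; the standard corresponding axiom is .2: ◇□p → □◇p.
Suppose ◇□p→□◇p is valid. Take Rxy, Rxz and set V(p)={w : Ryw}. Then □p at y so ◇□p at x, so □◇p at x, so ◇p at z, giving w with Rzw and Ryw.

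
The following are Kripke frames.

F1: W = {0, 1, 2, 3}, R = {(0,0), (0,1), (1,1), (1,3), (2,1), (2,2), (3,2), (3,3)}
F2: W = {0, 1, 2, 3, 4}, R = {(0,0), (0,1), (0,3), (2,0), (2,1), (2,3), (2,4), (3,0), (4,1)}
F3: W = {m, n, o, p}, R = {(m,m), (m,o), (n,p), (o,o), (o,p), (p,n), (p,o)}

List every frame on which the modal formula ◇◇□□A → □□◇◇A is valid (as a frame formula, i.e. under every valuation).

F1, F3

Frame correspondent (Sahlqvist): ∀x ∀y ∀z ((xR²y ∧ xR²z) → ∃w (yR²w ∧ zR²w)) — i.e. a generalized confluence (Geach) condition.
F1: ✓.
F2: fails — 0R²0, 0R²1 but no w with 0R²w and 1R²w.
F3: ✓.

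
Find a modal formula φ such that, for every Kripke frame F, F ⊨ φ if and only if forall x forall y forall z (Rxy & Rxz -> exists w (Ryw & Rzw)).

The condition is convergence. The .2 schema ◇□p → □◇p defines it.
Suppose ◇□p→□◇p is valid. Take Rxy, Rxz and set V(p)={w : Ryw}. Then □p at y so ◇□p at x, so □◇p at x, so ◇p at z, giving w with Rzw and Ryw.

◇□p → □◇p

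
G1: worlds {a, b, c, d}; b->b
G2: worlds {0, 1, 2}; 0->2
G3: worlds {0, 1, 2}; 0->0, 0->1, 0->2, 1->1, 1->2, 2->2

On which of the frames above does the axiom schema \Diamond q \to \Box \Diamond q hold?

This is the axiom for the Euclidean property; its first-order frame correspondent is \forall x \forall y \forall z (Rxy \wedge Rxz \to Ryz).
G1: satisfies the condition.
G2: fails — R02 and R02 but not R22.
G3: fails — R02 and R00 but not R20.
Valid on: G1.

G1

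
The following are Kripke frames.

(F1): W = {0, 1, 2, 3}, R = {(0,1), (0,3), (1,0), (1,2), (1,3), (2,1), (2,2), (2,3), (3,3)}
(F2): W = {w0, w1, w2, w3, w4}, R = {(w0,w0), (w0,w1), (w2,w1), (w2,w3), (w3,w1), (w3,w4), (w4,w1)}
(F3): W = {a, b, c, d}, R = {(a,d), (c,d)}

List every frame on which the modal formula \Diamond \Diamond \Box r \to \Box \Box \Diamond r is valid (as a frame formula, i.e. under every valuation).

This is the axiom for a generalized confluence (Geach) condition; its first-order frame correspondent is \forall x \forall y \forall z ((x R^2 y \wedge x R^2 z) \to \exists w (yRw \wedge zRw)).
(F1): holds.
(F2): fails — w0R²w0, w0R²w1 but no w with w0Rw and w1Rw.
(F3): holds.
Valid on: (F1), (F3).

(F1), (F3)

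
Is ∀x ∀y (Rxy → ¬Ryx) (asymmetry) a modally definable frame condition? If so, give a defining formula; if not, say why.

No

Any modally definable frame class is closed under surjective bounded morphisms.
The 5-cycle (worlds s,t,u,v,w with s→t→u→v→w→s) is asymmetric. Mapping every world to a single reflexive point • is a surjective bounded morphism, and the reflexive point is not asymmetric (R•• but asymmetry requires ¬R••).
Hence asymmetry is not modally definable.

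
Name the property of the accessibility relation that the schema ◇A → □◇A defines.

Suppose ◇A→□◇A is valid. Take Rxy, Rxz and set V(A)={y}. Then ◇A at x, so □◇A at x, so ◇A at z, so some w with Rzw has A; w=y, i.e. Rzy. By symmetry of the argument, Ryz.
The converse is a direct semantic check.
Frame condition: ∀x ∀y ∀z (Rxy ∧ Rxz → Ryz).

The Euclidean property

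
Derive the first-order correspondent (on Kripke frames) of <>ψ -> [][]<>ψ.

forall x forall y forall z ((xRy & x R^2 z) -> exists w (y = w & zRw))

This is a Sahlqvist (Geach-type) schema ◇^1□^0ψ → □^2◇^1ψ.
Minimal-valuation argument: fix x; take any y with xR^1y and any z with xR^2z. Set V(ψ) to the set of worlds R-reachable from y in exactly 0 steps. Then □^0ψ holds at y, so the antecedent holds at x; validity forces ◇^1ψ at z, giving a w with zR^1w and yR^0w.
First-order correspondent: forall x forall y forall z ((xRy & x R^2 z) -> exists w (y = w & zRw)).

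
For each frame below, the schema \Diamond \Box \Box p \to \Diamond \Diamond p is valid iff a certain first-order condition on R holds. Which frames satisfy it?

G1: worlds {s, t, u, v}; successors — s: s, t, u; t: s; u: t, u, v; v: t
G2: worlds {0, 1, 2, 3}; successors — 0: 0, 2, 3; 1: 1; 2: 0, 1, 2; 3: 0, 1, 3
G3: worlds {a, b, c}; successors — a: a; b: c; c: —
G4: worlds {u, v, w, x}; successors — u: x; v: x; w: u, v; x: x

G1, G2, G4

This is the axiom for a generalized confluence (Geach) condition; its first-order frame correspondent is \forall x \forall y (xRy \to \exists w (y R^2 w \wedge x R^2 w)).
G1: holds.
G2: holds.
G3: fails — bRc but no w with cR²w and bR²w.
G4: holds.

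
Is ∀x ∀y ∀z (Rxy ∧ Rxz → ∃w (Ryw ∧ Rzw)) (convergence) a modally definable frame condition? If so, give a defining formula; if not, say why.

Yes, by ◇□r → □◇r

This is a Sahlqvist condition; the .2 axiom ◇□r → □◇r defines it.
Suppose ◇□r→□◇r is valid. Take Rxy, Rxz and set V(r)={w : Ryw}. Then □r at y so ◇□r at x, so □◇r at x, so ◇r at z, giving w with Rzw and Ryw.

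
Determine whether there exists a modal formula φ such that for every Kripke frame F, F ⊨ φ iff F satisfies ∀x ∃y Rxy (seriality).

Yes — defined by □q → ◇q

The condition is seriality. A defining modal formula is □q → ◇q.
Suppose □q→◇q is valid. At any x set V(q)=W. Then □q at x, so ◇q at x, so x has a successor.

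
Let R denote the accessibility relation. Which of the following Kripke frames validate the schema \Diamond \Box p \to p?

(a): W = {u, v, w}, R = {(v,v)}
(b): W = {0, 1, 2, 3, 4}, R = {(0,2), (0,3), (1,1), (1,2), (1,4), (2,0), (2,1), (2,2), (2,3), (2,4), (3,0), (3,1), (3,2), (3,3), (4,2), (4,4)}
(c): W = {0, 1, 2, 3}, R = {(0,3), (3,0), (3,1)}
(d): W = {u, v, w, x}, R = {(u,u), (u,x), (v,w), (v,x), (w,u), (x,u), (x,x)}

The schema corresponds to symmetry: \forall x \forall y (Rxy \to Ryx).
(a): satisfies the condition.
(b): fails — R14 but not R41.
(c): fails — R31 but not R13.
(d): fails — Rwu but not Ruw.

(a)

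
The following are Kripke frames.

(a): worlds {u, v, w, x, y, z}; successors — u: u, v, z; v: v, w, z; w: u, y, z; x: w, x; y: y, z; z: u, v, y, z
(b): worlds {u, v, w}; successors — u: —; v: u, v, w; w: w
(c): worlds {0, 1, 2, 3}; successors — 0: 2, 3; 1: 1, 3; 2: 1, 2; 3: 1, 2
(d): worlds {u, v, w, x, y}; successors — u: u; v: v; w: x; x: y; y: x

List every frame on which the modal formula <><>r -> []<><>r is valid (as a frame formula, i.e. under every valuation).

Frame correspondent (Sahlqvist): forall x forall y forall z ((x R^2 y & xRz) -> exists w (y = w & z R^2 w)) — i.e. a generalized confluence (Geach) condition.
(a): fails — vR²w, vRw but no t with w=t and wR²t.
(b): fails — vR²u, vRu but no t with u=t and uR²t.
(c): ✓.
(d): fails — wR²y, wRx but no t with y=t and xR²t.

(c)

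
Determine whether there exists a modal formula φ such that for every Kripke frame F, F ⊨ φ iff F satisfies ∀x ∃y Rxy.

Yes: it is seriality, defined by the D schema □r → ◇r.
Suppose □r→◇r is valid. At any x set V(r)=W. Then □r at x, so ◇r at x, so x has a successor.

Yes, by □r → ◇r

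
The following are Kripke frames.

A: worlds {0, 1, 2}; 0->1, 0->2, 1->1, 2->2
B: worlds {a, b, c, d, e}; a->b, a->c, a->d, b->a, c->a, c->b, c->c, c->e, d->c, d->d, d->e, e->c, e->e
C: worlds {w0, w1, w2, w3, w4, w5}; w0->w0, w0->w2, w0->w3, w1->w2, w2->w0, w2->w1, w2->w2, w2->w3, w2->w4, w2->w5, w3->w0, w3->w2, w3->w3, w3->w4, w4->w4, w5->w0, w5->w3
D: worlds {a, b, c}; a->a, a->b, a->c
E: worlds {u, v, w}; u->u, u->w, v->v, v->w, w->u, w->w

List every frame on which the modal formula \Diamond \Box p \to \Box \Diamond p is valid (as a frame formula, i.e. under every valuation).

E

The schema corresponds to convergence: \forall x \forall y \forall z (Rxy \wedge Rxz \to \exists w (Ryw \wedge Rzw)).
A: fails — R01 and R02 but 1 and 2 have no common successor.
B: fails — Rab and Rad but b and d have no common successor.
C: fails — Rw2w4 and Rw2w0 but w4 and w0 have no common successor.
D: fails — Raa and Rac but a and c have no common successor.
E: satisfies the condition.
Valid on: E.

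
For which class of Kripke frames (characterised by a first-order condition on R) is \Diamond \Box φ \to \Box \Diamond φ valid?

convergence

Suppose ◇□φ→□◇φ is valid. Take Rxy, Rxz and set V(φ)={w : Ryw}. Then □φ at y so ◇□φ at x, so □◇φ at x, so ◇φ at z, giving w with Rzw and Ryw.
Conversely, any frame satisfying \forall x \forall y \forall z (Rxy \wedge Rxz \to \exists w (Ryw \wedge Rzw)) validates the schema.
So the correspondent is convergence.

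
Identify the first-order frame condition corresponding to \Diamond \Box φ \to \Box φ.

the Euclidean property: \forall x \forall y \forall z (Rxy \wedge Rxz \to Ryz)

Equivalently (dual form): ◇φ → □◇φ.
Suppose ◇φ→□◇φ is valid. Take Rxy, Rxz and set V(φ)={y}. Then ◇φ at x, so □◇φ at x, so ◇φ at z, so some w with Rzw has φ; w=y, i.e. Rzy. By symmetry of the argument, Ryz.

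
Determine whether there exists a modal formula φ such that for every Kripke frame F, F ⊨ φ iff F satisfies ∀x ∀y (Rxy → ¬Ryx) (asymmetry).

Any modally definable frame class is closed under surjective bounded morphisms.
The 3-cycle (worlds s,t,u with s→t→u→s) is asymmetric. Mapping every world to a single reflexive point • is a surjective bounded morphism, and the reflexive point is not asymmetric (R•• but asymmetry requires ¬R••).
Hence asymmetry is not modally definable.

No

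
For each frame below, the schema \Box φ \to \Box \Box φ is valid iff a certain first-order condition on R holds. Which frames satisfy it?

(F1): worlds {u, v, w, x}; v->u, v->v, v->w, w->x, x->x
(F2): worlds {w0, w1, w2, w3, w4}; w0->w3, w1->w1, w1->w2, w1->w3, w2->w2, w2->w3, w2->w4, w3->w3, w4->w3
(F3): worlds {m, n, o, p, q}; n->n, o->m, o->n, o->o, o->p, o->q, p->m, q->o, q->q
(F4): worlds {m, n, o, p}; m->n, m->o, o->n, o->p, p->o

The schema corresponds to transitivity: \forall x \forall y \forall z (Rxy \wedge Ryz \to Rxz).
(F1): fails — Rvw and Rwx but not Rvx.
(F2): fails — Rw1w2 and Rw2w4 but not Rw1w4.
(F3): fails — Rqo and Rom but not Rqm.
(F4): fails — Rop and Rpo but not Roo.

none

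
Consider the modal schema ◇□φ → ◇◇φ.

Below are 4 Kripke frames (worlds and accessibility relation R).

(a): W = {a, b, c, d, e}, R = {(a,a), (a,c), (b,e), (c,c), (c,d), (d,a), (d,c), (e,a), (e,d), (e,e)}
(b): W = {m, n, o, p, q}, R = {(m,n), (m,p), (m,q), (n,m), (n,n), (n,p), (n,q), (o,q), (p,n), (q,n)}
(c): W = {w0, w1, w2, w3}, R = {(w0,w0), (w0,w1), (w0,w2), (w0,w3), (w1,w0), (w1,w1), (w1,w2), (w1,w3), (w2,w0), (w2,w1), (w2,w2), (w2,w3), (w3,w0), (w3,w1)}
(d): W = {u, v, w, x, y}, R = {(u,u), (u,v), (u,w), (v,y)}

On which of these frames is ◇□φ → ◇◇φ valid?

Frame correspondent (Sahlqvist): ∀x ∀y (xRy → ∃w (yRw ∧ xR²w)) — i.e. a generalized confluence (Geach) condition.
(a): ✓.
(b): ✓.
(c): ✓.
(d): fails — uRw but no t with wRt and uR²t.

(a), (b), (c)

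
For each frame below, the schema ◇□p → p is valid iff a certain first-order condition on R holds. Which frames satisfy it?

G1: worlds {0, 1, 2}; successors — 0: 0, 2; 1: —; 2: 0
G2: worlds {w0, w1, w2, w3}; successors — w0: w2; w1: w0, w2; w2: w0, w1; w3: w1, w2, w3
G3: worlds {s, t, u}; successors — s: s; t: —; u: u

G1, G3

Frame correspondent (Sahlqvist): ∀x ∀y (xRy → ∃w (yRw ∧ x = w)) — i.e. a generalized confluence (Geach) condition.
G1: satisfies the condition.
G2: fails — w1Rw0 but no w with w0Rw and w1=w.
G3: satisfies the condition.
Valid on: G1, G3.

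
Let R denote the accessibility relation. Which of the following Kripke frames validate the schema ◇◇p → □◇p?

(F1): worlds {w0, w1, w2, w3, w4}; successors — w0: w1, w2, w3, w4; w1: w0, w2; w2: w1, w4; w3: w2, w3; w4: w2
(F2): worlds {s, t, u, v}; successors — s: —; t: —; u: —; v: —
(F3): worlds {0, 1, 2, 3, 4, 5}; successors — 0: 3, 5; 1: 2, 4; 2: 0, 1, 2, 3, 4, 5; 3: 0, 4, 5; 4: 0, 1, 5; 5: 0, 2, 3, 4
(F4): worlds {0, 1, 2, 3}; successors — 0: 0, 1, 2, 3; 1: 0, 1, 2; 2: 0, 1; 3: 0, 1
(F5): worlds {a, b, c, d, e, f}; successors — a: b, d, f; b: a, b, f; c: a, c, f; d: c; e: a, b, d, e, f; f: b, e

The schema corresponds to a generalized confluence (Geach) condition: ∀x ∀y ∀z ((xR²y ∧ xRz) → ∃w (y = w ∧ zRw)).
(F1): fails — w0R²w0, w0Rw2 but no w with w0=w and w2Rw.
(F2): ✓.
(F3): fails — 0R²2, 0R3 but no w with 2=w and 3Rw.
(F4): fails — 0R²2, 0R2 but no w with 2=w and 2Rw.
(F5): fails — aR²a, aRd but no w with a=w and dRw.

(F2)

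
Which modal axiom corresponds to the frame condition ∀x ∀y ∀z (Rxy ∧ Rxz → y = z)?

◇s → □s

A defining formula is ◇s → □s (the CD axiom).
Suppose ◇s→□s is valid. Take Rxy, Rxz and set V(s)={y}. Then ◇s at x, so □s at x, so s at z, i.e. z=y.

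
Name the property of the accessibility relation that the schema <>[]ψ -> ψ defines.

Replacing ψ by ¬ψ and contraposing gives the equivalent schema ψ → □◇ψ.
Suppose ψ→□◇ψ is valid. Take Rxy and set V(ψ)={x}. Then ψ at x, so □◇ψ at x, so ◇ψ at y, so some z with Ryz has ψ; z=x, i.e. Ryx.

symmetry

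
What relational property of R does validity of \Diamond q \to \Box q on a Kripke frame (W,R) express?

Suppose ◇q→□q is valid. Take Rxy, Rxz and set V(q)={y}. Then ◇q at x, so □q at x, so q at z, i.e. z=y.

Partial functionality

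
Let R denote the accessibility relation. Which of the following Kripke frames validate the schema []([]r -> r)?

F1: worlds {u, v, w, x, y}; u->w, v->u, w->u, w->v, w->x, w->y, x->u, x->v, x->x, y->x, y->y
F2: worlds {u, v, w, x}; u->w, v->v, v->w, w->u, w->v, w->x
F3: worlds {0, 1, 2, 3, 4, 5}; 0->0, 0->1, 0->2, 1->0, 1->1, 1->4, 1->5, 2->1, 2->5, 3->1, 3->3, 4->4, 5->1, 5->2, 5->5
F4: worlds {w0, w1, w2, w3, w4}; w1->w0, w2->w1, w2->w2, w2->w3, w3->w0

none

This is the axiom for shift-reflexivity; its first-order frame correspondent is forall x forall y (Rxy -> Ryy).
F1: fails — Ruw but not Rww.
F2: fails — Rwu but not Ruu.
F3: fails — R02 but not R22.
F4: fails — Rw1w0 but not Rw0w0.
Valid on no frame.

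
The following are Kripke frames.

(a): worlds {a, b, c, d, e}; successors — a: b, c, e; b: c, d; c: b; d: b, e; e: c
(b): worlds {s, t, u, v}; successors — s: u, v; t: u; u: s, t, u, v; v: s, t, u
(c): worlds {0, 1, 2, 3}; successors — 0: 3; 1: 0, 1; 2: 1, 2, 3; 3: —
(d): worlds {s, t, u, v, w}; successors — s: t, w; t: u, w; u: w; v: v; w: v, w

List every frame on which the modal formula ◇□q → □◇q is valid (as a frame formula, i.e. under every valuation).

The schema corresponds to convergence: ∀x ∀y ∀z (Rxy ∧ Rxz → ∃w (Ryw ∧ Rzw)).
(a): fails — Rab and Rac but b and c have no common successor.
(b): condition met.
(c): fails — R03 and R03 but 3 and 3 have no common successor.
(d): condition met.

(b), (d)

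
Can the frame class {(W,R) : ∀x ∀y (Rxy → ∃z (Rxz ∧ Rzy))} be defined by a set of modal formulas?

Yes, by □□p → □p

The condition is density. A defining modal formula is □□p → □p.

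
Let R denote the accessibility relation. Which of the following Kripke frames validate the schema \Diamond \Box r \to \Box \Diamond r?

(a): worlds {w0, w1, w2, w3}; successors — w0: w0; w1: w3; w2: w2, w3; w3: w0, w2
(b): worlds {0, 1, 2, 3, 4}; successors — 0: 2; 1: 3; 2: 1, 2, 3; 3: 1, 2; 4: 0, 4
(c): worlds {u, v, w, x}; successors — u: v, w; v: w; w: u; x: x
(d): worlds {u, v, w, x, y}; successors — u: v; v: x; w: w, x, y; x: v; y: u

This is the axiom for convergence; its first-order frame correspondent is \forall x \forall y \forall z (Rxy \wedge Rxz \to \exists w (Ryw \wedge Rzw)).
(a): fails — Rw3w2 and Rw3w0 but w2 and w0 have no common successor.
(b): fails — R23 and R21 but 3 and 1 have no common successor.
(c): fails — Ruv and Ruw but v and w have no common successor.
(d): fails — Rww and Rwx but w and x have no common successor.

none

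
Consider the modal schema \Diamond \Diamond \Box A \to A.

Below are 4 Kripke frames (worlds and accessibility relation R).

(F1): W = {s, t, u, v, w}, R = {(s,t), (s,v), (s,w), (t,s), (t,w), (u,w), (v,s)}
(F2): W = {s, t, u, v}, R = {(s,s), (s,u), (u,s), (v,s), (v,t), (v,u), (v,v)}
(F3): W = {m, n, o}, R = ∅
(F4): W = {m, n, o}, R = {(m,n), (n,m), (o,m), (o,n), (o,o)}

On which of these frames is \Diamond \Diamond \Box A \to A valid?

The schema corresponds to a generalized confluence (Geach) condition: \forall x \forall y (x R^2 y \to \exists w (yRw \wedge x = w)).
(F1): fails — sR²s but no w* with sRw* and s=w*.
(F2): fails — uR²u but no w with uRw and u=w.
(F3): holds.
(F4): fails — mR²m but no w with mRw and m=w.

(F3)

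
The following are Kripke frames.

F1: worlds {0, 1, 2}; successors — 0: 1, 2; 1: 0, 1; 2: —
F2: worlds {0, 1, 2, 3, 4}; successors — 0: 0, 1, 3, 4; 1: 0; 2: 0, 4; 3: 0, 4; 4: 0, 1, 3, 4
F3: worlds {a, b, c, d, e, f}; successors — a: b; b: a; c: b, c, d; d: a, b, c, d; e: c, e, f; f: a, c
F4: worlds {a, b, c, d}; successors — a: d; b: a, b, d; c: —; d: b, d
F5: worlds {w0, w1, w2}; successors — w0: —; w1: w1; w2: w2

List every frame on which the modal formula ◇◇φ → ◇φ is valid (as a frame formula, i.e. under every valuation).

F5

This is the axiom for transitivity; its first-order frame correspondent is ∀x ∀y ∀z (Rxy ∧ Ryz → Rxz).
F1: fails — R01 and R10 but not R00.
F2: fails — R10 and R01 but not R11.
F3: fails — Rcd and Rda but not Rca.
F4: fails — Rdb and Rba but not Rda.
F5: condition met.
Valid on: F5.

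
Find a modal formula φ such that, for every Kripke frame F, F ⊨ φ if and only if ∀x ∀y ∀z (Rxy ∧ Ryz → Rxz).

A defining formula is □p → □□p (the 4 axiom).
Suppose □p→□□p is valid. Take Rxy, Ryz and set V(p)={w : Rxw}. Then □p at x, so □□p at x, so □p at y, so p at z, i.e. Rxz.

□p → □□p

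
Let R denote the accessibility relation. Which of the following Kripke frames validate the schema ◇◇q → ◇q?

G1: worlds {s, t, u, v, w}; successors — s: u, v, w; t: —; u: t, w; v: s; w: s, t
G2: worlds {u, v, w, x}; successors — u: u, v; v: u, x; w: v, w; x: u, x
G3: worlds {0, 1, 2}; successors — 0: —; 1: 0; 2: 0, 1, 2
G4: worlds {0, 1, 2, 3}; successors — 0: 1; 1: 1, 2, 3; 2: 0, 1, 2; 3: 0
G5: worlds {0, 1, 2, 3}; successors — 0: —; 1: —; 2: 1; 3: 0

G3, G5

Frame correspondent (Sahlqvist): ∀x ∀y ∀z (Rxy ∧ Ryz → Rxz) — i.e. transitivity.
G1: fails — Ruw and Rws but not Rus.
G2: fails — Ruv and Rvx but not Rux.
G3: condition met.
G4: fails — R12 and R20 but not R10.
G5: condition met.
Valid on: G3, G5.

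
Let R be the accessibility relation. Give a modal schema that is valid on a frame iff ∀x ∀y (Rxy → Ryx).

r → □◇r

A defining formula is r → □◇r (the B axiom).
Suppose r→□◇r is valid. Take Rxy and set V(r)={x}. Then r at x, so □◇r at x, so ◇r at y, so some z with Ryz has r; z=x, i.e. Ryx.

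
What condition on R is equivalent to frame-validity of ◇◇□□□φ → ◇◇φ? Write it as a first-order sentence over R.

This is a Sahlqvist (Geach-type) schema ◇^2□^3φ → □^0◇^2φ.
First-order correspondent: ∀x ∀y (xR²y → ∃w (yR³w ∧ xR²w)).

∀x ∀y (xR²y → ∃w (yR³w ∧ xR²w))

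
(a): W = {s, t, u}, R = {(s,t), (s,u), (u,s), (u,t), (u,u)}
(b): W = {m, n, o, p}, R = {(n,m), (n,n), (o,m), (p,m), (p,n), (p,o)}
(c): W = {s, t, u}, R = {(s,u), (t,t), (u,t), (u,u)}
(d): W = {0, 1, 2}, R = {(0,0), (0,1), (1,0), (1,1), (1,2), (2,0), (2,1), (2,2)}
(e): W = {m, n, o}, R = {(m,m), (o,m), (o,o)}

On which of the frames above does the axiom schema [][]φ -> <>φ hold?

Frame correspondent (Sahlqvist): forall x exists w (x R^2 w & xRw) — i.e. a generalized confluence (Geach) condition.
(a): fails — at t but no w with tR²w and tRw.
(b): fails — at m but no w with mR²w and mRw.
(c): satisfies the condition.
(d): satisfies the condition.
(e): fails — at n but no w with nR²w and nRw.

(c), (d)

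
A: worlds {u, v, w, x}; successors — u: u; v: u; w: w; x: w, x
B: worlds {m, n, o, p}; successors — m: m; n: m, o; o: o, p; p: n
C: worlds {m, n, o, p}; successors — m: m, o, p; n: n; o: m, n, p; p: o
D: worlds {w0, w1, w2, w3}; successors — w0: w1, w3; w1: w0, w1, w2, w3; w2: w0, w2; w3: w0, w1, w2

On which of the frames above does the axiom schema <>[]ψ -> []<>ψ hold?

A

The schema corresponds to convergence: forall x forall y forall z (Rxy & Rxz -> exists w (Ryw & Rzw)).
A: ✓.
B: fails — Rno and Rnm but o and m have no common successor.
C: fails — Rmo and Rmp but o and p have no common successor.
D: fails — Rw1w2 and Rw1w0 but w2 and w0 have no common successor.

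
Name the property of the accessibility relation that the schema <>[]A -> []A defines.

Equivalently (dual form): ◇A → □◇A.
Suppose ◇A→□◇A is valid. Take Rxy, Rxz and set V(A)={y}. Then ◇A at x, so □◇A at x, so ◇A at z, so some w with Rzw has A; w=y, i.e. Rzy. By symmetry of the argument, Ryz.

The Euclidean property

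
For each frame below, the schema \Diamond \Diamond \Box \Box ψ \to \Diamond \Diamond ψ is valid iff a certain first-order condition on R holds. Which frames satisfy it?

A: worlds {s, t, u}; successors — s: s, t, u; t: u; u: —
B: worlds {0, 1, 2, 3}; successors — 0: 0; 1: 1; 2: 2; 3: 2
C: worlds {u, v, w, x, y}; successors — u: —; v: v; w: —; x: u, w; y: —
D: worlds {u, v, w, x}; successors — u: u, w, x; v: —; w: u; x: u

Frame correspondent (Sahlqvist): \forall x \forall y (x R^2 y \to \exists w (y R^2 w \wedge x R^2 w)) — i.e. a generalized confluence (Geach) condition.
A: fails — sR²t but no w with tR²w and sR²w.
B: ✓.
C: ✓.
D: ✓.
Valid on: B, C, D.

B, C, D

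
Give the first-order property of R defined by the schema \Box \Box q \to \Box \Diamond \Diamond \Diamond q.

This is a Sahlqvist (Geach-type) schema ◇^0□^2q → □^1◇^3q.
Minimal-valuation argument: fix x; take any y with xR^0y and any z with xR^1z. Set V(q) to the set of worlds R-reachable from y in exactly 2 steps. Then □^2q holds at y, so the antecedent holds at x; validity forces ◇^3q at z, giving a w with zR^3w and yR^2w.
First-order correspondent: \forall x \forall z (xRz \to \exists w (x R^2 w \wedge z R^3 w)).

\forall x \forall z (xRz \to \exists w (x R^2 w \wedge z R^3 w))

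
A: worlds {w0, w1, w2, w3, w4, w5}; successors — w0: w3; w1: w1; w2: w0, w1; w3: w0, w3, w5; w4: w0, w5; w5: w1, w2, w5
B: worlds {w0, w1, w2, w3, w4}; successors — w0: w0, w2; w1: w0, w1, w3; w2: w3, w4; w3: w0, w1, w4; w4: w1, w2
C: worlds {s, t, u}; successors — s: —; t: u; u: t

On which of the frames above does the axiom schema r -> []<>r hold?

C

Frame correspondent (Sahlqvist): forall x forall y (Rxy -> Ryx) — i.e. symmetry.
A: fails — Rw3w5 but not Rw5w3.
B: fails — Rw1w0 but not Rw0w1.
C: condition met.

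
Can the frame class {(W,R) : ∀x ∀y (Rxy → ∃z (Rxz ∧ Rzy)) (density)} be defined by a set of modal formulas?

Definable; □□r → □r defines it

The condition is density. A defining modal formula is □□r → □r.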